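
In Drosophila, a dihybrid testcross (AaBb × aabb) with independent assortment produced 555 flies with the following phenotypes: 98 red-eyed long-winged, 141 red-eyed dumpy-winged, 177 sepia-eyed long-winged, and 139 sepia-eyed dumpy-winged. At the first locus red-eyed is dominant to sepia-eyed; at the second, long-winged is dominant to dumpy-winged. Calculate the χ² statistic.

22.550

A dihybrid testcross with independent assortment gives a 1:1:1:1 ratio.
The 1:1:1:1 ratio has 4 parts, so with N = 555 the expected counts are:
  red-eyed long-winged: 555 × 1/4 = 138.75
  red-eyed dumpy-winged: 555 × 1/4 = 138.75
  sepia-eyed long-winged: 555 × 1/4 = 138.75
  sepia-eyed dumpy-winged: 555 × 1/4 = 138.75
χ² = Σ (O − E)² / E
  red-eyed long-winged: (98 − 138.75)² / 138.75 = 11.9680
  red-eyed dumpy-winged: (141 − 138.75)² / 138.75 = 0.0365
  sepia-eyed long-winged: (177 − 138.75)² / 138.75 = 10.5446
  sepia-eyed dumpy-winged: (139 − 138.75)² / 138.75 = 0.0005
χ² = 11.9680 + 0.0365 + 10.5446 + 0.0005 = 22.5496 ≈ 22.550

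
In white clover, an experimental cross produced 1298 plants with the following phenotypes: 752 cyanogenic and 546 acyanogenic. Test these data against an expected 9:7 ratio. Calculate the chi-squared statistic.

Expected counts for N = 1298 under a 9:7 ratio (total parts = 16):
  cyanogenic: 1298 × 9/16 = 730.125
  acyanogenic: 1298 × 7/16 = 567.875
χ² = Σ (O − E)² / E
  cyanogenic: (752 − 730.125)² / 730.125 = 0.6554
  acyanogenic: (546 − 567.875)² / 567.875 = 0.8426
χ² = 0.6554 + 0.8426 = 1.498

1.498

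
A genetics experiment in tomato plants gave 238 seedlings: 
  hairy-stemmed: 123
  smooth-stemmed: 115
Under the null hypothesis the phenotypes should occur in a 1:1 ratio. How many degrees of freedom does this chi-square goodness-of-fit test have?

1

A goodness-of-fit test with 2 phenotype classes has df = 2 − 1 = 1.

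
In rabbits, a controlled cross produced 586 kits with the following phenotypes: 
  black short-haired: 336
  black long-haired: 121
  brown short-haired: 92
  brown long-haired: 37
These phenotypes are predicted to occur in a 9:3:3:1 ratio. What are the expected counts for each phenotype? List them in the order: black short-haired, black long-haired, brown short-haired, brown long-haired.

The 9:3:3:1 ratio has 16 parts, so with N = 586 the expected counts are:
  black short-haired: 586 × 9/16 = 329.625
  black long-haired: 586 × 3/16 = 109.875
  brown short-haired: 586 × 3/16 = 109.875
  brown long-haired: 586 × 1/16 = 36.625

329.625, 109.875, 109.875, 36.625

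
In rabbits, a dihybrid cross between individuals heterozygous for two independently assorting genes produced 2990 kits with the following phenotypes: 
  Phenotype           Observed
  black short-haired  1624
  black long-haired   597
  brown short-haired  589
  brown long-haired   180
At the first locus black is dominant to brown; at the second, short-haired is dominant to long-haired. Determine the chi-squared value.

A dihybrid F₂ with independent assortment and complete dominance at both loci gives a 9:3:3:1 phenotypic ratio.
The 9:3:3:1 ratio has 16 parts, so with N = 2990 the expected counts are:
  black short-haired: 2990 × 9/16 = 1681.875
  black long-haired: 2990 × 3/16 = 560.625
  brown short-haired: 2990 × 3/16 = 560.625
  brown long-haired: 2990 × 1/16 = 186.875
χ² = Σ (O − E)² / E
  black short-haired: (1624 − 1681.875)² / 1681.875 = 1.9915
  black long-haired: (597 − 560.625)² / 560.625 = 2.3601
  brown short-haired: (589 − 560.625)² / 560.625 = 1.4361
  brown long-haired: (180 − 186.875)² / 186.875 = 0.2529
χ² = 1.9915 + 2.3601 + 1.4361 + 0.2529 = 6.0406 ≈ 6.041

6.041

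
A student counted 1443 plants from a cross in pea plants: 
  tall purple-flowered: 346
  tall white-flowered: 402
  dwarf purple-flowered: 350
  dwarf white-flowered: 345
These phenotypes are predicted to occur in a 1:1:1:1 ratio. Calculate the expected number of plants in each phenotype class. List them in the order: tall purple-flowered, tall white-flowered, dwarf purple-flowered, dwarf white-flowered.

Total ratio parts = 4. Expected numbers out of 1443:
  tall purple-flowered: 1443 × 1/4 = 360.75
  tall white-flowered: 1443 × 1/4 = 360.75
  dwarf purple-flowered: 1443 × 1/4 = 360.75
  dwarf white-flowered: 1443 × 1/4 = 360.75

360.75, 360.75, 360.75, 360.75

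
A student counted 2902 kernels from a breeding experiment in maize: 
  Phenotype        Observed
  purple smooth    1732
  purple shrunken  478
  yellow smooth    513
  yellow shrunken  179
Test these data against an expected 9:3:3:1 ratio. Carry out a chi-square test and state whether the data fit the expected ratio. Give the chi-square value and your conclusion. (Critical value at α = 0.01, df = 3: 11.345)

15.928; not consistent

Expected counts for N = 2902 under a 9:3:3:1 ratio (total parts = 16):
  purple smooth: 2902 × 9/16 = 1632.375
  purple shrunken: 2902 × 3/16 = 544.125
  yellow smooth: 2902 × 3/16 = 544.125
  yellow shrunken: 2902 × 1/16 = 181.375
χ² = Σ (O − E)² / E
  purple smooth: (1732 − 1632.375)² / 1632.375 = 6.0802
  purple shrunken: (478 − 544.125)² / 544.125 = 8.0359
  yellow smooth: (513 − 544.125)² / 544.125 = 1.7804
  yellow shrunken: (179 − 181.375)² / 181.375 = 0.0311
χ² = 6.0802 + 8.0359 + 1.7804 + 0.0311 = 15.9276 ≈ 15.928
Degrees of freedom = 4 − 1 = 3; critical value at α = 0.01 is 11.345.
Since 15.928 > 11.345, we reject the null hypothesis — the data do not fit the 9:3:3:1 ratio.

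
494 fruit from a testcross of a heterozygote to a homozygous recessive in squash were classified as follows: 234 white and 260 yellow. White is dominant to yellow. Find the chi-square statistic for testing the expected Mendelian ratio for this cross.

A testcross of a heterozygote (Aa × aa) gives a 1:1 phenotypic ratio.
The 1:1 ratio has 2 parts, so with N = 494 the expected counts are:
  white: 494 × 1/2 = 247
  yellow: 494 × 1/2 = 247
χ² = Σ (O − E)² / E
  white: (234 − 247)² / 247 = 0.6842
  yellow: (260 − 247)² / 247 = 0.6842
χ² = 0.6842 + 0.6842 = 1.3684 ≈ 1.368

1.368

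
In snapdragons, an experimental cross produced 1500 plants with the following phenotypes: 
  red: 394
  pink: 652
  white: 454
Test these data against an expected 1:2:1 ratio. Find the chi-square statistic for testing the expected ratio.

Under the 1:2:1 hypothesis (Σ ratio = 4, N = 1500):
  red: 1500 × 1/4 = 375
  pink: 1500 × 2/4 = 750
  white: 1500 × 1/4 = 375
χ² = Σ (O − E)² / E
  red: (394 − 375)² / 375 = 0.9627
  pink: (652 − 750)² / 750 = 12.8053
  white: (454 − 375)² / 375 = 16.6427
χ² = 0.9627 + 12.8053 + 16.6427 = 30.4107 ≈ 30.411

30.411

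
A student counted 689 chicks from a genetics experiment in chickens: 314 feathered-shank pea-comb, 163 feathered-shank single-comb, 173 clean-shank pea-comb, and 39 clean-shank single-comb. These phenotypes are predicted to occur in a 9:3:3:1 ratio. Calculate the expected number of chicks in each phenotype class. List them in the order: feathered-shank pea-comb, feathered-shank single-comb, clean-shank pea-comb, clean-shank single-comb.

The 9:3:3:1 ratio has 16 parts, so with N = 689 the expected counts are:
  feathered-shank pea-comb: 689 × 9/16 = 387.5625
  feathered-shank single-comb: 689 × 3/16 = 129.1875
  clean-shank pea-comb: 689 × 3/16 = 129.1875
  clean-shank single-comb: 689 × 1/16 = 43.0625

387.5625, 129.1875, 129.1875, 43.0625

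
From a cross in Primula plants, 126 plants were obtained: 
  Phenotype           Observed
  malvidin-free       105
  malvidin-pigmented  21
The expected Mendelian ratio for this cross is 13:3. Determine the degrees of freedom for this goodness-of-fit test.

1

A goodness-of-fit test with 2 phenotype classes has df = 2 − 1 = 1.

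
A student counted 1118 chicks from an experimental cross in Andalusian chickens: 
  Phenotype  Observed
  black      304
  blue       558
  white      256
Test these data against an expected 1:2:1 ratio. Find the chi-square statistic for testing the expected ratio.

4.125

Expected counts for N = 1118 under a 1:2:1 ratio (total parts = 4):
  black: 1118 × 1/4 = 279.5
  blue: 1118 × 2/4 = 559
  white: 1118 × 1/4 = 279.5
χ² = Σ (O − E)² / E
  black: (304 − 279.5)² / 279.5 = 2.1476
  blue: (558 − 559)² / 559 = 0.0018
  white: (256 − 279.5)² / 279.5 = 1.9758
χ² = 2.1476 + 0.0018 + 1.9758 = 4.1252 ≈ 4.125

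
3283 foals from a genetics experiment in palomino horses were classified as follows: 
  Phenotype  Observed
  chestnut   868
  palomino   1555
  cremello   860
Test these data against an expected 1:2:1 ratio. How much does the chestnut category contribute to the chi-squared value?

Under the 1:2:1 hypothesis (Σ ratio = 4, N = 3283):
  chestnut: 3283 × 1/4 = 820.75
  palomino: 3283 × 2/4 = 1641.5
  cremello: 3283 × 1/4 = 820.75
Contribution of chestnut: (868 − 820.75)² / 820.75 = 2.7201

2.720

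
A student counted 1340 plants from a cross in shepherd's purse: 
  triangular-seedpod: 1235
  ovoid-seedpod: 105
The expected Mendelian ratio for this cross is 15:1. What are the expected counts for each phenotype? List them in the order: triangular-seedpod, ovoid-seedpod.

1256.25, 83.75

The 15:1 ratio has 16 parts, so with N = 1340 the expected counts are:
  triangular-seedpod: 1340 × 15/16 = 1256.25
  ovoid-seedpod: 1340 × 1/16 = 83.75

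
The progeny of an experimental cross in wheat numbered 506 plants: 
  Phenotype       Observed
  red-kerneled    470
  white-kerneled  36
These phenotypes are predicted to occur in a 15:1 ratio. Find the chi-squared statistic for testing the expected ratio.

The 15:1 ratio has 16 parts, so with N = 506 the expected counts are:
  red-kerneled: 506 × 15/16 = 474.375
  white-kerneled: 506 × 1/16 = 31.625
χ² = Σ (O − E)² / E
  red-kerneled: (470 − 474.375)² / 474.375 = 0.0403
  white-kerneled: (36 − 31.625)² / 31.625 = 0.6052
χ² = 0.0403 + 0.6052 = 0.6455 ≈ 0.646

0.646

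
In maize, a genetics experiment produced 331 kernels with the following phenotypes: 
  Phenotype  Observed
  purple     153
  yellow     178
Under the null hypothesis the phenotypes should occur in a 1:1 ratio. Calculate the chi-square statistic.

The 1:1 ratio has 2 parts, so with N = 331 the expected counts are:
  purple: 331 × 1/2 = 165.5
  yellow: 331 × 1/2 = 165.5
χ² = Σ (O − E)² / E
  purple: (153 − 165.5)² / 165.5 = 0.9441
  yellow: (178 − 165.5)² / 165.5 = 0.9441
χ² = 0.9441 + 0.9441 = 1.8882 ≈ 1.888

1.888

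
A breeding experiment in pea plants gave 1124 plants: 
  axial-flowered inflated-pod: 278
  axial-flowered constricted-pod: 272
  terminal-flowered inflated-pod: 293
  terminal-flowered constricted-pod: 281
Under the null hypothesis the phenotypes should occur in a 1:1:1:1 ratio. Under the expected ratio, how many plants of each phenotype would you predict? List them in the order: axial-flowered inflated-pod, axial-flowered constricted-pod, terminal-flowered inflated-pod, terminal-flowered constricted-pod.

281, 281, 281, 281

Total ratio parts = 4. Expected numbers out of 1124:
  axial-flowered inflated-pod: 1124 × 1/4 = 281
  axial-flowered constricted-pod: 1124 × 1/4 = 281
  terminal-flowered inflated-pod: 1124 × 1/4 = 281
  terminal-flowered constricted-pod: 1124 × 1/4 = 281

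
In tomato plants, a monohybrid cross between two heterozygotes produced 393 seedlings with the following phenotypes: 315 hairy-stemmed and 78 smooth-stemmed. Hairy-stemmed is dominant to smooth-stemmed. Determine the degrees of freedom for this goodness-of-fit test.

For a monohybrid cross between heterozygotes with complete dominance, the expected phenotypic ratio is 3:1.
A goodness-of-fit test with 2 phenotype classes has df = 2 − 1 = 1.

1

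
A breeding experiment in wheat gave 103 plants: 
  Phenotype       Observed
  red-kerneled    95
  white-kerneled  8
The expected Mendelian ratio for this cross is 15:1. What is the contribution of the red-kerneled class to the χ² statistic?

The 15:1 ratio has 16 parts, so with N = 103 the expected counts are:
  red-kerneled: 103 × 15/16 = 96.5625
  white-kerneled: 103 × 1/16 = 6.4375
Contribution of red-kerneled: (95 − 96.5625)² / 96.5625 = 0.0253

0.025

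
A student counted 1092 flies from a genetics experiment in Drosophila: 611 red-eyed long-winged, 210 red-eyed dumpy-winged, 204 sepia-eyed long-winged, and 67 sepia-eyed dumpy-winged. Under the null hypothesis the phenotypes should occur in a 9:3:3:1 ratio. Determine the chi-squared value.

0.177

Under the 9:3:3:1 hypothesis (Σ ratio = 16, N = 1092):
  red-eyed long-winged: 1092 × 9/16 = 614.25
  red-eyed dumpy-winged: 1092 × 3/16 = 204.75
  sepia-eyed long-winged: 1092 × 3/16 = 204.75
  sepia-eyed dumpy-winged: 1092 × 1/16 = 68.25
χ² = Σ (O − E)² / E
  red-eyed long-winged: (611 − 614.25)² / 614.25 = 0.0172
  red-eyed dumpy-winged: (210 − 204.75)² / 204.75 = 0.1346
  sepia-eyed long-winged: (204 − 204.75)² / 204.75 = 0.0027
  sepia-eyed dumpy-winged: (67 − 68.25)² / 68.25 = 0.0229
χ² = 0.0172 + 0.1346 + 0.0027 + 0.0229 = 0.1774 ≈ 0.177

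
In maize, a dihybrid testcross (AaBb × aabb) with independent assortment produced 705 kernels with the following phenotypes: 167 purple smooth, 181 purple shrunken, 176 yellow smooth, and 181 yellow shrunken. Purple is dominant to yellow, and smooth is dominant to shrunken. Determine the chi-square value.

0.742

A dihybrid testcross with independent assortment gives a 1:1:1:1 ratio.
Expected counts for N = 705 under a 1:1:1:1 ratio (total parts = 4):
  purple smooth: 705 × 1/4 = 176.25
  purple shrunken: 705 × 1/4 = 176.25
  yellow smooth: 705 × 1/4 = 176.25
  yellow shrunken: 705 × 1/4 = 176.25
χ² = Σ (O − E)² / E
  purple smooth: (167 − 176.25)² / 176.25 = 0.4855
  purple shrunken: (181 − 176.25)² / 176.25 = 0.1280
  yellow smooth: (176 − 176.25)² / 176.25 = 0.0004
  yellow shrunken: (181 − 176.25)² / 176.25 = 0.1280
χ² = 0.4855 + 0.1280 + 0.0004 + 0.1280 = 0.7419 ≈ 0.742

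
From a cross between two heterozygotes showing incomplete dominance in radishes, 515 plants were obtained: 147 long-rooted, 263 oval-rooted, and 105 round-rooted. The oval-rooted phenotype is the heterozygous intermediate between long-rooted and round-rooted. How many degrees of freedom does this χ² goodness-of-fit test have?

With incomplete dominance, a heterozygote × heterozygote cross gives a 1:2:1 phenotypic ratio.
A goodness-of-fit test with 3 phenotype classes has df = 3 − 1 = 2.

2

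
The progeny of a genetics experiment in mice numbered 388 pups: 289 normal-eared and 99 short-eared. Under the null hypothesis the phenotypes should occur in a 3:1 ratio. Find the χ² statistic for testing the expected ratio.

0.055

Expected counts for N = 388 under a 3:1 ratio (total parts = 4):
  normal-eared: 388 × 3/4 = 291
  short-eared: 388 × 1/4 = 97
χ² = Σ (O − E)² / E
  normal-eared: (289 − 291)² / 291 = 0.0137
  short-eared: (99 − 97)² / 97 = 0.0412
χ² = 0.0137 + 0.0412 = 0.0549 ≈ 0.055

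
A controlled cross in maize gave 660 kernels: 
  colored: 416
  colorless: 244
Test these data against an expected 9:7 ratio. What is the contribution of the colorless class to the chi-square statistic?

6.935

The 9:7 ratio has 16 parts, so with N = 660 the expected counts are:
  colored: 660 × 9/16 = 371.25
  colorless: 660 × 7/16 = 288.75
Contribution of colorless: (244 − 288.75)² / 288.75 = 6.9353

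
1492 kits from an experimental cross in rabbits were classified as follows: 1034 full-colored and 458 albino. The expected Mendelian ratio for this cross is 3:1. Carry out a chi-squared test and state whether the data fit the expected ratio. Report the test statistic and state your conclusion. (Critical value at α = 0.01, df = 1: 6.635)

The 3:1 ratio has 4 parts, so with N = 1492 the expected counts are:
  full-colored: 1492 × 3/4 = 1119
  albino: 1492 × 1/4 = 373
χ² = Σ (O − E)² / E
  full-colored: (1034 − 1119)² / 1119 = 6.4567
  albino: (458 − 373)² / 373 = 19.3700
χ² = 6.4567 + 19.3700 = 25.8267 ≈ 25.827
Degrees of freedom = 2 − 1 = 1; critical value at α = 0.01 is 6.635.
Since 25.827 > 6.635, we reject the null hypothesis — the data do not fit the 3:1 ratio.

25.827; not consistent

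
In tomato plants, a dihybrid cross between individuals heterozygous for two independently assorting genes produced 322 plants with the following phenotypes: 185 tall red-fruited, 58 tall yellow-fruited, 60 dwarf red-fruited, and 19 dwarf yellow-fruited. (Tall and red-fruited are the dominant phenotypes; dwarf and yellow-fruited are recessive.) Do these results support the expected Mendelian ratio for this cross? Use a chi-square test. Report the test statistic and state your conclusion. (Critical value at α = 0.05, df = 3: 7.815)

A dihybrid F₂ with independent assortment and complete dominance at both loci gives a 9:3:3:1 phenotypic ratio.
Expected counts for N = 322 under a 9:3:3:1 ratio (total parts = 16):
  tall red-fruited: 322 × 9/16 = 181.125
  tall yellow-fruited: 322 × 3/16 = 60.375
  dwarf red-fruited: 322 × 3/16 = 60.375
  dwarf yellow-fruited: 322 × 1/16 = 20.125
χ² = Σ (O − E)² / E
  tall red-fruited: (185 − 181.125)² / 181.125 = 0.0829
  tall yellow-fruited: (58 − 60.375)² / 60.375 = 0.0934
  dwarf red-fruited: (60 − 60.375)² / 60.375 = 0.0023
  dwarf yellow-fruited: (19 − 20.125)² / 20.125 = 0.0629
χ² = 0.0829 + 0.0934 + 0.0023 + 0.0629 = 0.2415 ≈ 0.242
Degrees of freedom = 4 − 1 = 3; critical value at α = 0.05 is 7.815.
Since 0.242 < 7.815, we fail to reject the null hypothesis — the data are consistent with the 9:3:3:1 ratio.

0.242; consistent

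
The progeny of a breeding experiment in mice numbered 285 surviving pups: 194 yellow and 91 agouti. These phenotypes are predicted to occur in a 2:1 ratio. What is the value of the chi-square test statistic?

Under the 2:1 hypothesis (Σ ratio = 3, N = 285):
  yellow: 285 × 2/3 = 190
  agouti: 285 × 1/3 = 95
χ² = Σ (O − E)² / E
  yellow: (194 − 190)² / 190 = 0.0842
  agouti: (91 − 95)² / 95 = 0.1684
χ² = 0.0842 + 0.1684 = 0.2526 ≈ 0.253

0.253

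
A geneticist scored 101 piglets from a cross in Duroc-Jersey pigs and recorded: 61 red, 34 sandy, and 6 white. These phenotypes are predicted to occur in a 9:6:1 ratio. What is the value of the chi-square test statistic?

0.721

Expected counts for N = 101 under a 9:6:1 ratio (total parts = 16):
  red: 101 × 9/16 = 56.8125
  sandy: 101 × 6/16 = 37.875
  white: 101 × 1/16 = 6.3125
χ² = Σ (O − E)² / E
  red: (61 − 56.8125)² / 56.8125 = 0.3086
  sandy: (34 − 37.875)² / 37.875 = 0.3965
  white: (6 − 6.3125)² / 6.3125 = 0.0155
χ² = 0.3086 + 0.3965 + 0.0155 = 0.7206 ≈ 0.721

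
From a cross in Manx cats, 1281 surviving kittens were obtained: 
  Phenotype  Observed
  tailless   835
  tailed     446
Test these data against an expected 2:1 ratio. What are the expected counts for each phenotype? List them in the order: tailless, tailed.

854, 427

Total ratio parts = 3. Expected numbers out of 1281:
  tailless: 1281 × 2/3 = 854
  tailed: 1281 × 1/3 = 427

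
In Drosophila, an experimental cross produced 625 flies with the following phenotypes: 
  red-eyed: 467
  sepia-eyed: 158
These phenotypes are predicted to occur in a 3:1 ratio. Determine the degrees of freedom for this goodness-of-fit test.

1

A goodness-of-fit test with 2 phenotype classes has df = 2 − 1 = 1.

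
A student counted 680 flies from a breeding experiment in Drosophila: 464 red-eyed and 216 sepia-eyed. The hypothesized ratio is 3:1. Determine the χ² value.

Under the 3:1 hypothesis (Σ ratio = 4, N = 680):
  red-eyed: 680 × 3/4 = 510
  sepia-eyed: 680 × 1/4 = 170
χ² = Σ (O − E)² / E
  red-eyed: (464 − 510)² / 510 = 4.1490
  sepia-eyed: (216 − 170)² / 170 = 12.4471
χ² = 4.1490 + 12.4471 = 16.5961 ≈ 16.596

16.596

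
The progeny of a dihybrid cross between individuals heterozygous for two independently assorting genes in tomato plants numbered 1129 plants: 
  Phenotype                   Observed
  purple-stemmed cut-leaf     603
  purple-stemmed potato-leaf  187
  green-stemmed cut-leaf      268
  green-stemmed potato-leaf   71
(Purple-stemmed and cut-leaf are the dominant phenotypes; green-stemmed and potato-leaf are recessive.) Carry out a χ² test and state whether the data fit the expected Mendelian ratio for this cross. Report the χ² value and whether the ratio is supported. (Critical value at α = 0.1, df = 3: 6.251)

19.481; not consistent

A dihybrid F₂ with independent assortment and complete dominance at both loci gives a 9:3:3:1 phenotypic ratio.
Total ratio parts = 16. Expected numbers out of 1129:
  purple-stemmed cut-leaf: 1129 × 9/16 = 635.0625
  purple-stemmed potato-leaf: 1129 × 3/16 = 211.6875
  green-stemmed cut-leaf: 1129 × 3/16 = 211.6875
  green-stemmed potato-leaf: 1129 × 1/16 = 70.5625
χ² = Σ (O − E)² / E
  purple-stemmed cut-leaf: (603 − 635.0625)² / 635.0625 = 1.6187
  purple-stemmed potato-leaf: (187 − 211.6875)² / 211.6875 = 2.8791
  green-stemmed cut-leaf: (268 − 211.6875)² / 211.6875 = 14.9801
  green-stemmed potato-leaf: (71 − 70.5625)² / 70.5625 = 0.0027
χ² = 1.6187 + 2.8791 + 14.9801 + 0.0027 = 19.4806 ≈ 19.481
Degrees of freedom = 4 − 1 = 3; critical value at α = 0.1 is 6.251.
Since 19.481 > 6.251, we reject the null hypothesis — the data do not fit the 9:3:3:1 ratio.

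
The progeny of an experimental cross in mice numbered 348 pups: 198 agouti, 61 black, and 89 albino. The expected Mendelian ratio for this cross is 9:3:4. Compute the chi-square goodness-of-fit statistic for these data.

0.349

Under the 9:3:4 hypothesis (Σ ratio = 16, N = 348):
  agouti: 348 × 9/16 = 195.75
  black: 348 × 3/16 = 65.25
  albino: 348 × 4/16 = 87
χ² = Σ (O − E)² / E
  agouti: (198 − 195.75)² / 195.75 = 0.0259
  black: (61 − 65.25)² / 65.25 = 0.2768
  albino: (89 − 87)² / 87 = 0.0460
χ² = 0.0259 + 0.2768 + 0.0460 = 0.3487 ≈ 0.349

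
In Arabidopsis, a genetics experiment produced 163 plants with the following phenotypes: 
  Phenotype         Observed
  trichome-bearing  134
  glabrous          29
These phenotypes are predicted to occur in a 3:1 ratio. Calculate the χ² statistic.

4.517

Under the 3:1 hypothesis (Σ ratio = 4, N = 163):
  trichome-bearing: 163 × 3/4 = 122.25
  glabrous: 163 × 1/4 = 40.75
χ² = Σ (O − E)² / E
  trichome-bearing: (134 − 122.25)² / 122.25 = 1.1293
  glabrous: (29 − 40.75)² / 40.75 = 3.3880
χ² = 1.1293 + 3.3880 = 4.5173 ≈ 4.517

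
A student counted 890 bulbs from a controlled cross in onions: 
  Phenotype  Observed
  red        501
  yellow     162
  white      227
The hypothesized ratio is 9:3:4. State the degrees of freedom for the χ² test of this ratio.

A goodness-of-fit test with 3 phenotype classes has df = 3 − 1 = 2.

2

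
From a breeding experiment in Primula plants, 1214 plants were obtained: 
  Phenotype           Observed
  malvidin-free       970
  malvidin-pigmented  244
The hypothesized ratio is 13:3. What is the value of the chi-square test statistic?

1.450

The 13:3 ratio has 16 parts, so with N = 1214 the expected counts are:
  malvidin-free: 1214 × 13/16 = 986.375
  malvidin-pigmented: 1214 × 3/16 = 227.625
χ² = Σ (O − E)² / E
  malvidin-free: (970 − 986.375)² / 986.375 = 0.2718
  malvidin-pigmented: (244 − 227.625)² / 227.625 = 1.1780
χ² = 0.2718 + 1.1780 = 1.4498 ≈ 1.450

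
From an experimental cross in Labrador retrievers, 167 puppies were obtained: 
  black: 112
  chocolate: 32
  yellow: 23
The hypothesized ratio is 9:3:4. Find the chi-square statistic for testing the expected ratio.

Total ratio parts = 16. Expected numbers out of 167:
  black: 167 × 9/16 = 93.9375
  chocolate: 167 × 3/16 = 31.3125
  yellow: 167 × 4/16 = 41.75
χ² = Σ (O − E)² / E
  black: (112 − 93.9375)² / 93.9375 = 3.4731
  chocolate: (32 − 31.3125)² / 31.3125 = 0.0151
  yellow: (23 − 41.75)² / 41.75 = 8.4207
χ² = 3.4731 + 0.0151 + 8.4207 = 11.9089 ≈ 11.909

11.909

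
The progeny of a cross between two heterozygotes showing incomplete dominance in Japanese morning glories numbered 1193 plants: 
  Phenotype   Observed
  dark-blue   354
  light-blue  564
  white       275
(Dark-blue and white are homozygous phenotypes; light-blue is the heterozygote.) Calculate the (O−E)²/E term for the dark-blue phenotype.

With incomplete dominance, a heterozygote × heterozygote cross gives a 1:2:1 phenotypic ratio.
Total ratio parts = 4. Expected numbers out of 1193:
  dark-blue: 1193 × 1/4 = 298.25
  light-blue: 1193 × 2/4 = 596.5
  white: 1193 × 1/4 = 298.25
Contribution of dark-blue: (354 − 298.25)² / 298.25 = 10.4210

10.421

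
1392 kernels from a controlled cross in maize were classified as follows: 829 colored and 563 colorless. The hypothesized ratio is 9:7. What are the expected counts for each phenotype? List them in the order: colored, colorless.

783, 609

Expected counts for N = 1392 under a 9:7 ratio (total parts = 16):
  colored: 1392 × 9/16 = 783
  colorless: 1392 × 7/16 = 609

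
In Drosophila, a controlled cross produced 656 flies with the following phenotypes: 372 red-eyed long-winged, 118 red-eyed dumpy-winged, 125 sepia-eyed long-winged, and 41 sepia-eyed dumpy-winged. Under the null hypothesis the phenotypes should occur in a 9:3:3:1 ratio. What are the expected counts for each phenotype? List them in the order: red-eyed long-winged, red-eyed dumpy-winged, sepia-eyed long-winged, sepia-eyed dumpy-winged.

369, 123, 123, 41

The 9:3:3:1 ratio has 16 parts, so with N = 656 the expected counts are:
  red-eyed long-winged: 656 × 9/16 = 369
  red-eyed dumpy-winged: 656 × 3/16 = 123
  sepia-eyed long-winged: 656 × 3/16 = 123
  sepia-eyed dumpy-winged: 656 × 1/16 = 41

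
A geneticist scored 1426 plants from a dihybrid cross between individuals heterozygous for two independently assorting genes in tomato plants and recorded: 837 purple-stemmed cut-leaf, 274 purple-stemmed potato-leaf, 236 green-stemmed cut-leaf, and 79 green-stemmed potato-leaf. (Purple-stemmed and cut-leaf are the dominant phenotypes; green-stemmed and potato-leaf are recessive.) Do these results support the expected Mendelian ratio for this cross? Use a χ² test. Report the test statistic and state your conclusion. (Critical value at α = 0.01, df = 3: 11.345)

A dihybrid F₂ with independent assortment and complete dominance at both loci gives a 9:3:3:1 phenotypic ratio.
Expected counts for N = 1426 under a 9:3:3:1 ratio (total parts = 16):
  purple-stemmed cut-leaf: 1426 × 9/16 = 802.125
  purple-stemmed potato-leaf: 1426 × 3/16 = 267.375
  green-stemmed cut-leaf: 1426 × 3/16 = 267.375
  green-stemmed potato-leaf: 1426 × 1/16 = 89.125
χ² = Σ (O − E)² / E
  purple-stemmed cut-leaf: (837 − 802.125)² / 802.125 = 1.5163
  purple-stemmed potato-leaf: (274 − 267.375)² / 267.375 = 0.1642
  green-stemmed cut-leaf: (236 − 267.375)² / 267.375 = 3.6817
  green-stemmed potato-leaf: (79 − 89.125)² / 89.125 = 1.1502
χ² = 1.5163 + 0.1642 + 3.6817 + 1.1502 = 6.5124 ≈ 6.512
Degrees of freedom = 4 − 1 = 3; critical value at α = 0.01 is 11.345.
Since 6.512 < 11.345, we fail to reject the null hypothesis — the data are consistent with the 9:3:3:1 ratio.

6.512; consistent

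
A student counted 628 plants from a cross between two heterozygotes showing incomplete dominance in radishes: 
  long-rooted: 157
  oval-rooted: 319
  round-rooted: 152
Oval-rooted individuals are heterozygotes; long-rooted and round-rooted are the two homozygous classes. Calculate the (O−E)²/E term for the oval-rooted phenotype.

With incomplete dominance, a heterozygote × heterozygote cross gives a 1:2:1 phenotypic ratio.
Under the 1:2:1 hypothesis (Σ ratio = 4, N = 628):
  long-rooted: 628 × 1/4 = 157
  oval-rooted: 628 × 2/4 = 314
  round-rooted: 628 × 1/4 = 157
Contribution of oval-rooted: (319 − 314)² / 314 = 0.0796

0.080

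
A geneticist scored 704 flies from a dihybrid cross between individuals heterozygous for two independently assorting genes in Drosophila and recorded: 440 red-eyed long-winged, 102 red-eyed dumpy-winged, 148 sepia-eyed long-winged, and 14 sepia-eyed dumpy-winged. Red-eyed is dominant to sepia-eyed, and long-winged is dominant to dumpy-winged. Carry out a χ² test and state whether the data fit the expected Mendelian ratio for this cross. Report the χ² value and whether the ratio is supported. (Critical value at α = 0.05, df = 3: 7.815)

34.101; not consistent

A dihybrid F₂ with independent assortment and complete dominance at both loci gives a 9:3:3:1 phenotypic ratio.
Expected counts for N = 704 under a 9:3:3:1 ratio (total parts = 16):
  red-eyed long-winged: 704 × 9/16 = 396
  red-eyed dumpy-winged: 704 × 3/16 = 132
  sepia-eyed long-winged: 704 × 3/16 = 132
  sepia-eyed dumpy-winged: 704 × 1/16 = 44
χ² = Σ (O − E)² / E
  red-eyed long-winged: (440 − 396)² / 396 = 4.8889
  red-eyed dumpy-winged: (102 − 132)² / 132 = 6.8182
  sepia-eyed long-winged: (148 − 132)² / 132 = 1.9394
  sepia-eyed dumpy-winged: (14 − 44)² / 44 = 20.4545
χ² = 4.8889 + 6.8182 + 1.9394 + 20.4545 = 34.101
Degrees of freedom = 4 − 1 = 3; critical value at α = 0.05 is 7.815.
Since 34.101 > 7.815, we reject the null hypothesis — the data do not fit the 9:3:3:1 ratio.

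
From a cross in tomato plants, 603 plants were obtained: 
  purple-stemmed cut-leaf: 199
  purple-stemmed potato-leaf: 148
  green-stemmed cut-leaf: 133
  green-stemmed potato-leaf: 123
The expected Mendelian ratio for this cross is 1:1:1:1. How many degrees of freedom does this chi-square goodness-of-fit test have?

3

A goodness-of-fit test with 4 phenotype classes has df = 4 − 1 = 3.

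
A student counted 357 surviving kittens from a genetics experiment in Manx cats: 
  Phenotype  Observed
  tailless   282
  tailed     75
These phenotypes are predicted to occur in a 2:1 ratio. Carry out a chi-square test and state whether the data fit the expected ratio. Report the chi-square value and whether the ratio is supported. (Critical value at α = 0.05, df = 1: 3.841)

24.403; not consistent

Under the 2:1 hypothesis (Σ ratio = 3, N = 357):
  tailless: 357 × 2/3 = 238
  tailed: 357 × 1/3 = 119
χ² = Σ (O − E)² / E
  tailless: (282 − 238)² / 238 = 8.1345
  tailed: (75 − 119)² / 119 = 16.2689
χ² = 8.1345 + 16.2689 = 24.4034 ≈ 24.403
Degrees of freedom = 2 − 1 = 1; critical value at α = 0.05 is 3.841.
Since 24.403 > 3.841, we reject the null hypothesis — the data do not fit the 2:1 ratio.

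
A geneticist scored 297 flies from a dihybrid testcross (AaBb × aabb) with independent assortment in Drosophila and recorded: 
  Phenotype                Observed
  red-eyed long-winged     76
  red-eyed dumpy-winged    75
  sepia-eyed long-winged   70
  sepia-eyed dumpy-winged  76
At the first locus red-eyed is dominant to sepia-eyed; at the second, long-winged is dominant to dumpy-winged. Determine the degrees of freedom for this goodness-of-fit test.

3

A dihybrid testcross with independent assortment gives a 1:1:1:1 ratio.
A goodness-of-fit test with 4 phenotype classes has df = 4 − 1 = 3.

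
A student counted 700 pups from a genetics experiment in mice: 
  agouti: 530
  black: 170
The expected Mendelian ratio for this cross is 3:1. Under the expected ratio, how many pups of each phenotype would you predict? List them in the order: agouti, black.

The 3:1 ratio has 4 parts, so with N = 700 the expected counts are:
  agouti: 700 × 3/4 = 525
  black: 700 × 1/4 = 175

525, 175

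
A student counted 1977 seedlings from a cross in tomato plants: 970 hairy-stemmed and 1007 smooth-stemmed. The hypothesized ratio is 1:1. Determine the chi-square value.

Expected counts for N = 1977 under a 1:1 ratio (total parts = 2):
  hairy-stemmed: 1977 × 1/2 = 988.5
  smooth-stemmed: 1977 × 1/2 = 988.5
χ² = Σ (O − E)² / E
  hairy-stemmed: (970 − 988.5)² / 988.5 = 0.3462
  smooth-stemmed: (1007 − 988.5)² / 988.5 = 0.3462
χ² = 0.3462 + 0.3462 = 0.6924 ≈ 0.692

0.692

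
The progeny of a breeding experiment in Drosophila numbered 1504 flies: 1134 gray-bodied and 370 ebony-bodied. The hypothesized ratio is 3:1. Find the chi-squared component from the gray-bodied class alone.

0.032

Under the 3:1 hypothesis (Σ ratio = 4, N = 1504):
  gray-bodied: 1504 × 3/4 = 1128
  ebony-bodied: 1504 × 1/4 = 376
Contribution of gray-bodied: (1134 − 1128)² / 1128 = 0.0319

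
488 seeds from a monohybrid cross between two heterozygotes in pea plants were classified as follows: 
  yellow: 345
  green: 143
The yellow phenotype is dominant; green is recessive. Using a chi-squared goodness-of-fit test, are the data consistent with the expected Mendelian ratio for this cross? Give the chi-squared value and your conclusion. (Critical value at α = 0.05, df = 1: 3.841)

For a monohybrid cross between heterozygotes with complete dominance, the expected phenotypic ratio is 3:1.
Under the 3:1 hypothesis (Σ ratio = 4, N = 488):
  yellow: 488 × 3/4 = 366
  green: 488 × 1/4 = 122
χ² = Σ (O − E)² / E
  yellow: (345 − 366)² / 366 = 1.2049
  green: (143 − 122)² / 122 = 3.6148
χ² = 1.2049 + 3.6148 = 4.8197 ≈ 4.820
Degrees of freedom = 2 − 1 = 1; critical value at α = 0.05 is 3.841.
Since 4.820 > 3.841, we reject the null hypothesis — the data do not fit the 3:1 ratio.

4.820; not consistent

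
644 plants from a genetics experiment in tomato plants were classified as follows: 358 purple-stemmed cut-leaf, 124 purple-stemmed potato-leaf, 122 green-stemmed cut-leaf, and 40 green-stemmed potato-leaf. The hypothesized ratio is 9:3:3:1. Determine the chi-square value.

The 9:3:3:1 ratio has 16 parts, so with N = 644 the expected counts are:
  purple-stemmed cut-leaf: 644 × 9/16 = 362.25
  purple-stemmed potato-leaf: 644 × 3/16 = 120.75
  green-stemmed cut-leaf: 644 × 3/16 = 120.75
  green-stemmed potato-leaf: 644 × 1/16 = 40.25
χ² = Σ (O − E)² / E
  purple-stemmed cut-leaf: (358 − 362.25)² / 362.25 = 0.0499
  purple-stemmed potato-leaf: (124 − 120.75)² / 120.75 = 0.0875
  green-stemmed cut-leaf: (122 − 120.75)² / 120.75 = 0.0129
  green-stemmed potato-leaf: (40 − 40.25)² / 40.25 = 0.0016
χ² = 0.0499 + 0.0875 + 0.0129 + 0.0016 = 0.1519 ≈ 0.152

0.152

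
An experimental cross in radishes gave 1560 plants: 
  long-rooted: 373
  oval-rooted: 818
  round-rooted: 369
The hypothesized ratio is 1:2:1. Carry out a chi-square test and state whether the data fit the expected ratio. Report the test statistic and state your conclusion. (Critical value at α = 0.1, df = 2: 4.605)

Expected counts for N = 1560 under a 1:2:1 ratio (total parts = 4):
  long-rooted: 1560 × 1/4 = 390
  oval-rooted: 1560 × 2/4 = 780
  round-rooted: 1560 × 1/4 = 390
χ² = Σ (O − E)² / E
  long-rooted: (373 − 390)² / 390 = 0.7410
  oval-rooted: (818 − 780)² / 780 = 1.8513
  round-rooted: (369 − 390)² / 390 = 1.1308
χ² = 0.7410 + 1.8513 + 1.1308 = 3.7231 ≈ 3.723
Degrees of freedom = 3 − 1 = 2; critical value at α = 0.1 is 4.605.
Since 3.723 < 4.605, we fail to reject the null hypothesis — the data are consistent with the 1:2:1 ratio.

3.723; consistent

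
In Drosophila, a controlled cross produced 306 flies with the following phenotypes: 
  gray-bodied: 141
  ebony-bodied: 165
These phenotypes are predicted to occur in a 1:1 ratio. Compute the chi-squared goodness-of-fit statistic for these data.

Under the 1:1 hypothesis (Σ ratio = 2, N = 306):
  gray-bodied: 306 × 1/2 = 153
  ebony-bodied: 306 × 1/2 = 153
χ² = Σ (O − E)² / E
  gray-bodied: (141 − 153)² / 153 = 0.9412
  ebony-bodied: (165 − 153)² / 153 = 0.9412
χ² = 0.9412 + 0.9412 = 1.8824 ≈ 1.882

1.882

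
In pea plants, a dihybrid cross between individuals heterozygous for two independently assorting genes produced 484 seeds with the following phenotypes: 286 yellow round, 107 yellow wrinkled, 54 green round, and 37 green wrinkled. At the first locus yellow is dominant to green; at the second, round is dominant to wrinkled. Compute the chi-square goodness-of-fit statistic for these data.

A dihybrid F₂ with independent assortment and complete dominance at both loci gives a 9:3:3:1 phenotypic ratio.
The 9:3:3:1 ratio has 16 parts, so with N = 484 the expected counts are:
  yellow round: 484 × 9/16 = 272.25
  yellow wrinkled: 484 × 3/16 = 90.75
  green round: 484 × 3/16 = 90.75
  green wrinkled: 484 × 1/16 = 30.25
χ² = Σ (O − E)² / E
  yellow round: (286 − 272.25)² / 272.25 = 0.6944
  yellow wrinkled: (107 − 90.75)² / 90.75 = 2.9098
  green round: (54 − 90.75)² / 90.75 = 14.8822
  green wrinkled: (37 − 30.25)² / 30.25 = 1.5062
χ² = 0.6944 + 2.9098 + 14.8822 + 1.5062 = 19.9926 ≈ 19.993

19.993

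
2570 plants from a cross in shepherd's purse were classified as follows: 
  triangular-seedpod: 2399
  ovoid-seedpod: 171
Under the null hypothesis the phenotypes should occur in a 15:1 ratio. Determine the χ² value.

Total ratio parts = 16. Expected numbers out of 2570:
  triangular-seedpod: 2570 × 15/16 = 2409.375
  ovoid-seedpod: 2570 × 1/16 = 160.625
χ² = Σ (O − E)² / E
  triangular-seedpod: (2399 − 2409.375)² / 2409.375 = 0.0447
  ovoid-seedpod: (171 − 160.625)² / 160.625 = 0.6701
χ² = 0.0447 + 0.6701 = 0.7148 ≈ 0.715

0.715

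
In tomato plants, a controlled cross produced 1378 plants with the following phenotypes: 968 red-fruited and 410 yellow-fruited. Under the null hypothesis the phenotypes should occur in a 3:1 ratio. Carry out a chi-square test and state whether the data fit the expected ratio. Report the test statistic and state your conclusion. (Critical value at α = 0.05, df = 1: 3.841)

16.605; not consistent

Expected counts for N = 1378 under a 3:1 ratio (total parts = 4):
  red-fruited: 1378 × 3/4 = 1033.5
  yellow-fruited: 1378 × 1/4 = 344.5
χ² = Σ (O − E)² / E
  red-fruited: (968 − 1033.5)² / 1033.5 = 4.1512
  yellow-fruited: (410 − 344.5)² / 344.5 = 12.4536
χ² = 4.1512 + 12.4536 = 16.6048 ≈ 16.605
Degrees of freedom = 2 − 1 = 1; critical value at α = 0.05 is 3.841.
Since 16.605 > 3.841, we reject the null hypothesis — the data do not fit the 3:1 ratio.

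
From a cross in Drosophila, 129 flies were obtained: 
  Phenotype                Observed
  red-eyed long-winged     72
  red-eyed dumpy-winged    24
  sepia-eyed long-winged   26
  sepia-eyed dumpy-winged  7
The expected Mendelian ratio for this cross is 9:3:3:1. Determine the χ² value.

The 9:3:3:1 ratio has 16 parts, so with N = 129 the expected counts are:
  red-eyed long-winged: 129 × 9/16 = 72.5625
  red-eyed dumpy-winged: 129 × 3/16 = 24.1875
  sepia-eyed long-winged: 129 × 3/16 = 24.1875
  sepia-eyed dumpy-winged: 129 × 1/16 = 8.0625
χ² = Σ (O − E)² / E
  red-eyed long-winged: (72 − 72.5625)² / 72.5625 = 0.0044
  red-eyed dumpy-winged: (24 − 24.1875)² / 24.1875 = 0.0015
  sepia-eyed long-winged: (26 − 24.1875)² / 24.1875 = 0.1358
  sepia-eyed dumpy-winged: (7 − 8.0625)² / 8.0625 = 0.1400
χ² = 0.0044 + 0.0015 + 0.1358 + 0.1400 = 0.2817 ≈ 0.282

0.282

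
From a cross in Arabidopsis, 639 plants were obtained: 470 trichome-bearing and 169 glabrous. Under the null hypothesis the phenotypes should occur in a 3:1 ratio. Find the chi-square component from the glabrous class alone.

Expected counts for N = 639 under a 3:1 ratio (total parts = 4):
  trichome-bearing: 639 × 3/4 = 479.25
  glabrous: 639 × 1/4 = 159.75
Contribution of glabrous: (169 − 159.75)² / 159.75 = 0.5356

0.536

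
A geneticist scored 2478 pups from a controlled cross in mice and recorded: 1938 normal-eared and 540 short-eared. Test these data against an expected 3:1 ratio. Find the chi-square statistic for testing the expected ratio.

Total ratio parts = 4. Expected numbers out of 2478:
  normal-eared: 2478 × 3/4 = 1858.5
  short-eared: 2478 × 1/4 = 619.5
χ² = Σ (O − E)² / E
  normal-eared: (1938 − 1858.5)² / 1858.5 = 3.4007
  short-eared: (540 − 619.5)² / 619.5 = 10.2022
χ² = 3.4007 + 10.2022 = 13.6029 ≈ 13.603

13.603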